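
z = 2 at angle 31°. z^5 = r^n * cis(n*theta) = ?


r^5 = 2^5 = 32
n*theta = 5*31° = 155° = 155° (mod 360)
a = 32*cos(155°) = -29.0018
b = 32*sin(155°) = 13.5238

32 cis(155°) = -29.0018 + 13.5238i


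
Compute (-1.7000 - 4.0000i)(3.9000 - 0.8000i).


Real = -1.7*3.9 - (-4)*(-0.8) = -6.63 - 3.2 = -9.83
Imag = -1.7*(-0.8) + 3.9*(-4) = 1.36 - (15.6) = -14.24

-9.8300 - 14.2400i


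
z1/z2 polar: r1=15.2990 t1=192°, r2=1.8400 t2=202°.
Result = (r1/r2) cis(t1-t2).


r = 15.2990 / 1.8400 = 8.3147
theta = 192° - 202° = -10° = 350° (mod 360)

8.3147 cis(350°)


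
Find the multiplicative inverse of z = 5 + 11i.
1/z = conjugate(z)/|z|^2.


|z|^2 = 25+121 = 146
1/z = (5 - 11i)/146

1/z = 0.0342 - 0.0753i


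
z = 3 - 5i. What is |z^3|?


|z| = sqrt(9+25) = sqrt(34) = 5.8310
|z^3| = |z|^3 = (sqrt(34))^3 = 34*sqrt(34)

|z^3| = 34*sqrt(34) ≈ 198.2524


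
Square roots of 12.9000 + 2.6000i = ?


|z| = sqrt(166.41+6.76) = 13.1594
sqrt((|z|+a)/2) = sqrt((13.1594+12.9)/2) = sqrt(13.0297) = 3.6097
sqrt((|z|-a)/2) = sqrt((13.1594-12.9)/2) = sqrt(0.1297) = 0.3601

±(3.6097 + 0.3601i) i.e. 3.6097 + 0.3601i and -3.6097 - 0.3601i


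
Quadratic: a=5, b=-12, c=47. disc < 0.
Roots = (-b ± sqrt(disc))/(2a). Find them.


disc = (-12)^2 - 4*5*47 = 144 - 940 = -796
sqrt(|disc|) = sqrt(796) = 28.2135
Real part = 12/(2*5) = 1.2000
Imag part = 28.2135/(2*5) = 2.8213

1.2000 ± 2.8213i


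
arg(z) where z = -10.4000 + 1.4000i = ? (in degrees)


Re = -10.4, Im = 1.4
arg = atan2(1.4, -10.4) = 172.3332 degrees

arg(z) = 172.3332 degrees


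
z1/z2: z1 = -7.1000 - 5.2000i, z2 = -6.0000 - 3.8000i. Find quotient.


Conjugate of z2 = -6.0000 + 3.8000i
Numerator: (-7.1000 - 5.2000i)(-6.0000 + 3.8000i) = 62.3600 + 4.2200i
Denominator: (-6)^2 + (-3.8)^2 = 50.44
Result = (62.3600 + 4.2200i)/50.44

1.2363 + 0.0837i


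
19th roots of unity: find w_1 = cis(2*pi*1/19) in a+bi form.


Angle = 360*1/19 = 18.9474°
a = cos(18.9474°) = 0.9458
b = sin(18.9474°) = 0.3247

0.9458 + 0.3247i


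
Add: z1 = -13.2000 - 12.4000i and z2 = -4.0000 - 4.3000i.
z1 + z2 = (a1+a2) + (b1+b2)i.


Real: -13.2 - 4 = -17.2
Imag: -12.4 - 4.3 = -16.7

-17.2000 - 16.7000i


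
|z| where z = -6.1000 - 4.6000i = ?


|z| = sqrt((-6.1)^2 + (-4.6)^2) = sqrt(37.21 + 21.16) = sqrt(58.37) = 7.6400

|z| = 7.6400


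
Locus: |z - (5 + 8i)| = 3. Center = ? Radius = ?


|z - z0| = r is a circle with center z0 and radius r.
Center = (5, 8), radius = 3

Circle with center (5, 8) and radius 3


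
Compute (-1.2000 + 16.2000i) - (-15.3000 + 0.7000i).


Real: -1.2 + 15.3 = 14.1
Imag: 16.2 - 0.7 = 15.5

14.1000 + 15.5000i


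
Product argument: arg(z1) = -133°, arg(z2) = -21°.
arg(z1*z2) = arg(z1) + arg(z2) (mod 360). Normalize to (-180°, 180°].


arg(z1*z2) = -133° - 21° = -154°
Normalized to (-180°, 180°]: -154°

-154°


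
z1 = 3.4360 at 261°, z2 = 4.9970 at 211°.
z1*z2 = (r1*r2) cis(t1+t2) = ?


r = 3.4360 * 4.9970 = 17.1697
theta = 261° + 211° = 472° = 112° (mod 360)

17.1697 cis(112°)


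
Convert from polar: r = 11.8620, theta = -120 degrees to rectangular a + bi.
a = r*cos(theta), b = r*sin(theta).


a = 11.8620*cos(-120°) = 11.8620*(-0.5) = -5.9310
b = 11.8620*sin(-120°) = 11.8620*(-0.86603) = -10.2728

-5.9310 - 10.2728i


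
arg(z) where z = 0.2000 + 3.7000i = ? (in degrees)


Re = 0.2, Im = 3.7
arg = atan2(3.7, 0.2) = 86.9059 degrees

arg(z) = 86.9059 degrees


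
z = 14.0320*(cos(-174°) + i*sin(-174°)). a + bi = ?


a = 14.0320*cos(-174°) = 14.0320*(-0.99452) = -13.9551
b = 14.0320*sin(-174°) = 14.0320*(-0.104528) = -1.4667

-13.9551 - 1.4667i


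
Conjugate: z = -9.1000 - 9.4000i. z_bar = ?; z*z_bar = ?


z_bar = -9.1000 + 9.4000i
z*z_bar = (-9.1)^2 + (-9.4)^2 = 82.81 + 88.36 = 171.17

z_bar = -9.1000 + 9.4000i, z*z_bar = 171.17


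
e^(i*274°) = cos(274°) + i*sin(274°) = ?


cos(274°) = 0.0698
sin(274°) = -0.9976

e^(i*274°) = 0.0698 - 0.9976i


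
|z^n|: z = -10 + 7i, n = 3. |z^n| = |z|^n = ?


|z| = sqrt(100+49) = sqrt(149) = 12.2066
|z^3| = |z|^3 = (sqrt(149))^3 = 149*sqrt(149)

|z^3| = 149*sqrt(149) ≈ 1818.7768


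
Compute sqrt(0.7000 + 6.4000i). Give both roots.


|z| = sqrt(0.49+40.96) = 6.4382
sqrt((|z|+a)/2) = sqrt((6.4382+0.7)/2) = sqrt(3.5691) = 1.8892
sqrt((|z|-a)/2) = sqrt((6.4382-0.7)/2) = sqrt(2.8691) = 1.6938

±(1.8892 + 1.6938i) i.e. 1.8892 + 1.6938i and -1.8892 - 1.6938i


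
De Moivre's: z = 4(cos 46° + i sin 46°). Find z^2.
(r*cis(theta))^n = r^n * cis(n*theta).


r^2 = 4^2 = 16
n*theta = 2*46° = 92° = 92° (mod 360)
a = 16*cos(92°) = -0.5584
b = 16*sin(92°) = 15.9903

16 cis(92°) = -0.5584 + 15.9903i


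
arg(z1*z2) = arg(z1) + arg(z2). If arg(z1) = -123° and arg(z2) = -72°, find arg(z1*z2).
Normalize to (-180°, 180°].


arg(z1*z2) = -123° - 72° = -195°
Normalized to (-180°, 180°]: 165°

165°


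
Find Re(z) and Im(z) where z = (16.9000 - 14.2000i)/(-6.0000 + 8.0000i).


Multiply by conjugate: (16.9000 - 14.2000i)(-6.0000 - 8.0000i) / ((-6)^2 + 8^2)
Numerator real = 16.9*(-6) - (14.2)*8 = -215
Numerator imag = -14.2*(-6) - 16.9*8 = -50
Denominator = 100
Re(z) = -215/100 = -2.1500
Im(z) = -50/100 = -0.5000

Re(z) = -2.1500, Im(z) = -0.5000


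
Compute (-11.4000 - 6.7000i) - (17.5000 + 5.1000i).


Real: -11.4 - 17.5 = -28.9
Imag: -6.7 - 5.1 = -11.8

-28.9000 - 11.8000i


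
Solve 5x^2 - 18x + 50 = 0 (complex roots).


disc = (-18)^2 - 4*5*50 = 324 - 1000 = -676
sqrt(|disc|) = sqrt(676) = 26.0000
Real part = 18/(2*5) = 1.8000
Imag part = 26.0000/(2*5) = 2.6000

1.8000 ± 2.6000i


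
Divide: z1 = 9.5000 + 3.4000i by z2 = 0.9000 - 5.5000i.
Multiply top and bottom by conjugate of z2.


Conjugate of z2 = 0.9000 + 5.5000i
Numerator: (9.5000 + 3.4000i)(0.9000 + 5.5000i) = -10.1500 + 55.3100i
Denominator: 0.9^2 + (-5.5)^2 = 31.06
Result = (-10.1500 + 55.3100i)/31.06

-0.3268 + 1.7807i


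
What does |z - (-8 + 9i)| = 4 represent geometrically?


|z - z0| = r is a circle with center z0 and radius r.
Center = (-8, 9), radius = 4

Circle with center (-8, 9) and radius 4


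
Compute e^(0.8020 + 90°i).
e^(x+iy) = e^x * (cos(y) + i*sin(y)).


e^0.8020 = 2.2300
cos(90°) = 0
sin(90°) = 1
Real = 2.2300*0 = 0
Imag = 2.2300*1 = 2.2300

0 + 2.2300i


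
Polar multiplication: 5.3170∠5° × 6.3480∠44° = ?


r = 5.3170 * 6.3480 = 33.7523
theta = 5° + 44° = 49° = 49° (mod 360)

33.7523 cis(49°)


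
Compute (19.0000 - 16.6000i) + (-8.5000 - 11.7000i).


Real: 19 - 8.5 = 10.5
Imag: -16.6 - 11.7 = -28.3

10.5000 - 28.3000i


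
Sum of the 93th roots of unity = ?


The sum of all 93th roots of unity is 0.
Geometric series: (1 - w^93)/(1 - w) = (1-1)/(1-w) = 0 since w^93 = 1, w ≠ 1.
Alternatively: coefficient of z^92 in z^93 - 1 is 0.

0


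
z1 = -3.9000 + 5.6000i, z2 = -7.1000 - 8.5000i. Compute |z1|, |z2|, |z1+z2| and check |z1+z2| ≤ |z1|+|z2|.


|z1| = sqrt((-3.9)^2 + 5.6^2) = sqrt(46.57) = 6.8242
|z2| = sqrt((-7.1)^2 + (-8.5)^2) = sqrt(122.66) = 11.0752
z1+z2 = -11.0000 - 2.9000i
|z1+z2| = sqrt(129.41) = 11.3759
|z1|+|z2| = 6.8242 + 11.0752 = 17.8994

|z1+z2| = 11.3759 ≤ |z1|+|z2| = 17.8994 (verified)


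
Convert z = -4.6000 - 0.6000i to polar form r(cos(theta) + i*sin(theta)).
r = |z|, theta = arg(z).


r = sqrt(21.16+0.36) = sqrt(21.52) = 4.6390
theta = atan2(-0.6, -4.6) = -172.5686 degrees

r = 4.6390, theta = -172.5686 degrees


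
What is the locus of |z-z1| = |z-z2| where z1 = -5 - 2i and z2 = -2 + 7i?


Equal distances means the locus is the perpendicular bisector of z1 and z2.
Midpoint = ((-5+(-2))/2, (-2+7)/2) = (-3.5000, 2.5000)

Perpendicular bisector through (-3.5000, 2.5000)


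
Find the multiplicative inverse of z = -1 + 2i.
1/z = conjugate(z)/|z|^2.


|z|^2 = 1+4 = 5
1/z = (-1 - 2i)/5

1/z = -0.2000 - 0.4000i


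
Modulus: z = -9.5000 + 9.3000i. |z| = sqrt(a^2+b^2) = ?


|z| = sqrt((-9.5)^2 + 9.3^2) = sqrt(90.25 + 86.49) = sqrt(176.74) = 13.2944

|z| = 13.2944


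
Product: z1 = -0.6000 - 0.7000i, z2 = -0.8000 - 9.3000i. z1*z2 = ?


Real = -0.6*(-0.8) - (-0.7)*(-9.3) = 0.48 - 6.51 = -6.03
Imag = -0.6*(-9.3) - (0.8)*(-0.7) = 5.58 + 0.56 = 6.14

-6.0300 + 6.1400i


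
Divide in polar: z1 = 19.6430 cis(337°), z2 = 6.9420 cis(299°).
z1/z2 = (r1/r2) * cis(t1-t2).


r = 19.6430 / 6.9420 = 2.8296
theta = 337° - 299° = 38° = 38° (mod 360)

2.8296 cis(38°)


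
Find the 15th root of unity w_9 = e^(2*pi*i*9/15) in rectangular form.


Angle = 360*9/15 = 216°
a = cos(216°) = -0.8090
b = sin(216°) = -0.5878

-0.8090 - 0.5878i


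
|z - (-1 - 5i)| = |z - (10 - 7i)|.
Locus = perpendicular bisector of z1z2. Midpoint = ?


Equal distances means the locus is the perpendicular bisector of z1 and z2.
Midpoint = ((-1+10)/2, (-5+(-7))/2) = (4.5000, -6.0000)

Perpendicular bisector through (4.5000, -6.0000)


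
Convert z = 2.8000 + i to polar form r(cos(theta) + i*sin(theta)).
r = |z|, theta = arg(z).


r = sqrt(7.84+1) = sqrt(8.84) = 2.9732
theta = atan2(1, 2.8) = 19.6538 degrees

r = 2.9732, theta = 19.6538 degrees


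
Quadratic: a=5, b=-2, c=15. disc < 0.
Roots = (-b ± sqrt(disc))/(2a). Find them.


disc = (-2)^2 - 4*5*15 = 4 - 300 = -296
sqrt(|disc|) = sqrt(296) = 17.2047
Real part = 2/(2*5) = 0.2000
Imag part = 17.2047/(2*5) = 1.7205

0.2000 ± 1.7205i


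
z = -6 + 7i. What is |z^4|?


|z| = sqrt(36+49) = sqrt(85) = 9.2195
|z^4| = |z|^4 = (sqrt(85))^4 = 85^2 = 7225

|z^4| = 7225


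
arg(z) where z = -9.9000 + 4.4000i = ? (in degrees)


Re = -9.9, Im = 4.4
arg = atan2(4.4, -9.9) = 156.0375 degrees

arg(z) = 156.0375 degrees


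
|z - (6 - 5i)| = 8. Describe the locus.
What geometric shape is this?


|z - z0| = r is a circle with center z0 and radius r.
Center = (6, -5), radius = 8

Circle with center (6, -5) and radius 8


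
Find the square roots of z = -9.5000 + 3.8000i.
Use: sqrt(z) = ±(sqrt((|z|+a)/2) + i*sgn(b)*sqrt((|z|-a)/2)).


|z| = sqrt(90.25+14.44) = 10.2318
sqrt((|z|+a)/2) = sqrt((10.2318+(-9.5))/2) = sqrt(0.3659) = 0.6049
sqrt((|z|-a)/2) = sqrt((10.2318-(-9.5))/2) = sqrt(9.8659) = 3.1410

±(0.6049 + 3.1410i) i.e. 0.6049 + 3.1410i and -0.6049 - 3.1410i


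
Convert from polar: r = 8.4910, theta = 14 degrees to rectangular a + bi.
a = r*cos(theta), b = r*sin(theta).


a = 8.4910*cos(14°) = 8.4910*0.9703 = 8.2388
b = 8.4910*sin(14°) = 8.4910*0.241922 = 2.0542

8.2388 + 2.0542i


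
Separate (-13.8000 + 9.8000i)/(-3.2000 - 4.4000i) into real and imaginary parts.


Multiply by conjugate: (-13.8000 + 9.8000i)(-3.2000 + 4.4000i) / ((-3.2)^2 + (-4.4)^2)
Numerator real = -13.8*(-3.2) + 9.8*(-4.4) = 1.04
Numerator imag = 9.8*(-3.2) - (-13.8)*(-4.4) = -92.08
Denominator = 29.6
Re(z) = 1.04/29.6 = 0.0351
Im(z) = -92.08/29.6 = -3.1108

Re(z) = 0.0351, Im(z) = -3.1108


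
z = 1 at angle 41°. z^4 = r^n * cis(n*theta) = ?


r^4 = 1^4 = 1
n*theta = 4*41° = 164° = 164° (mod 360)
a = 1*cos(164°) = -0.9613
b = 1*sin(164°) = 0.2756

1 cis(164°) = -0.9613 + 0.2756i


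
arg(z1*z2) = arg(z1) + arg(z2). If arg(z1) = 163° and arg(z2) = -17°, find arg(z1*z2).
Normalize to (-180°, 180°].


arg(z1*z2) = 163° - 17° = 146°
Normalized to (-180°, 180°]: 146°

146°


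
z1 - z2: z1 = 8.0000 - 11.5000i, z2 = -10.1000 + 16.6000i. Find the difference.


Real: 8 + 10.1 = 18.1
Imag: -11.5 - 16.6 = -28.1

18.1000 - 28.1000i


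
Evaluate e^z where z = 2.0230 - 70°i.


e^2.0230 = 7.5610
cos(-70°) = 0.34202
sin(-70°) = -0.93969
Real = 7.5610*0.34202 = 2.5860
Imag = 7.5610*(-0.93969) = -7.1050

2.5860 - 7.1050i


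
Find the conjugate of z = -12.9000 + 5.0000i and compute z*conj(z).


z_bar = -12.9000 - 5.0000i
z*z_bar = (-12.9)^2 + 5^2 = 166.41 + 25 = 191.41

z_bar = -12.9000 - 5.0000i, z*z_bar = 191.41


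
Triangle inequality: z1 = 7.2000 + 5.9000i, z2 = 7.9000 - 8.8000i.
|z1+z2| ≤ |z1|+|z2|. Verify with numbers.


|z1| = sqrt(7.2^2 + 5.9^2) = sqrt(86.65) = 9.3086
|z2| = sqrt(7.9^2 + (-8.8)^2) = sqrt(139.85) = 11.8258
z1+z2 = 15.1000 - 2.9000i
|z1+z2| = sqrt(236.42) = 15.3760
|z1|+|z2| = 9.3086 + 11.8258 = 21.1344

|z1+z2| = 15.3760 ≤ |z1|+|z2| = 21.1344 (verified)


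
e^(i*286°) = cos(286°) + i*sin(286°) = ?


cos(286°) = 0.2756
sin(286°) = -0.9613

e^(i*286°) = 0.2756 - 0.9613i


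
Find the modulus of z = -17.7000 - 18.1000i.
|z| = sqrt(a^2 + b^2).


|z| = sqrt((-17.7)^2 + (-18.1)^2) = sqrt(313.29 + 327.61) = sqrt(640.9) = 25.3160

|z| = 25.3160


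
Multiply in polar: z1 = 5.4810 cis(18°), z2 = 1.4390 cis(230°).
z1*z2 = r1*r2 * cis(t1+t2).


r = 5.4810 * 1.4390 = 7.8872
theta = 18° + 230° = 248° = 248° (mod 360)

7.8872 cis(248°)


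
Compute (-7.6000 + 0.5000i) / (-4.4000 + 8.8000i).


Conjugate of z2 = -4.4000 - 8.8000i
Numerator: (-7.6000 + 0.5000i)(-4.4000 - 8.8000i) = 37.8400 + 64.6800i
Denominator: (-4.4)^2 + 8.8^2 = 96.8
Result = (37.8400 + 64.6800i)/96.8

0.3909 + 0.6682i


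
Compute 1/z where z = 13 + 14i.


|z|^2 = 169+196 = 365
1/z = (13 - 14i)/365

1/z = 0.0356 - 0.0384i


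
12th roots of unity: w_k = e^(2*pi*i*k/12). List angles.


The 12th roots of unity are cis(360k/12°) for k=0..11
Angle step = 360/12 = 30°
Primitive root: cis(30°)
Primitive root = 0.8660 + 0.5000i

12 roots at angles: 0°, 30°, 60°, 90°, 120°, 150°, 180°, 210°, 240°, 270°, 300°, 330°


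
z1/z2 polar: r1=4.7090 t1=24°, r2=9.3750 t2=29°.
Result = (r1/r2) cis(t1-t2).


r = 4.7090 / 9.3750 = 0.5023
theta = 24° - 29° = -5° = 355° (mod 360)

0.5023 cis(355°)


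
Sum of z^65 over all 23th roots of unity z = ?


The roots are w_k = w^k with w = e^(2*pi*i/23), and (w^k)^65 = (w^65)^k.
So S = 1 + u + u^2 + ... + u^(22) with u = w^65.
65 = 2*23 + 19, so 65 is not a multiple of 23: u = (w^23)^2 * w^19 = w^19 ≠ 1 (w is a primitive 23th root), while u^23 = (w^23)^65 = 1.
Geometric series: S = (1 - u^23)/(1 - u) = (1 - 1)/(1 - u) = 0

S = 0


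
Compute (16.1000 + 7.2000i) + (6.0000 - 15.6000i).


Real: 16.1 + 6 = 22.1
Imag: 7.2 - 15.6 = -8.4

22.1000 - 8.4000i


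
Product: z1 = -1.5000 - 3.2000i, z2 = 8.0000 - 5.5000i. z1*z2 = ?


Real = -1.5*8 - (-3.2)*(-5.5) = -12 - 17.6 = -29.6
Imag = -1.5*(-5.5) + 8*(-3.2) = 8.25 - (25.6) = -17.35

-29.6000 - 17.3500i


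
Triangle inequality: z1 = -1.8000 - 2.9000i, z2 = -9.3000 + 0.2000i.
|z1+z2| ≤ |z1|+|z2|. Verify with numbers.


|z1| = sqrt((-1.8)^2 + (-2.9)^2) = sqrt(11.65) = 3.4132
|z2| = sqrt((-9.3)^2 + 0.2^2) = sqrt(86.53) = 9.3022
z1+z2 = -11.1000 - 2.7000i
|z1+z2| = sqrt(130.5) = 11.4237
|z1|+|z2| = 3.4132 + 9.3022 = 12.7154

|z1+z2| = 11.4237 ≤ |z1|+|z2| = 12.7154 (verified)


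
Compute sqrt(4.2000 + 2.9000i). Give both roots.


|z| = sqrt(17.64+8.41) = 5.1039
sqrt((|z|+a)/2) = sqrt((5.1039+4.2)/2) = sqrt(4.6520) = 2.1568
sqrt((|z|-a)/2) = sqrt((5.1039-4.2)/2) = sqrt(0.4520) = 0.6723

±(2.1568 + 0.6723i) i.e. 2.1568 + 0.6723i and -2.1568 - 0.6723i


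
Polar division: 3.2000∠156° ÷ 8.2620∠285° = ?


r = 3.2000 / 8.2620 = 0.3873
theta = 156° - 285° = -129° = 231° (mod 360)

0.3873 cis(231°)


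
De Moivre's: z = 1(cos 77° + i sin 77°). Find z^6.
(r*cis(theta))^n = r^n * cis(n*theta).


r^6 = 1^6 = 1
n*theta = 6*77° = 462° = 102° (mod 360)
a = 1*cos(102°) = -0.2079
b = 1*sin(102°) = 0.9781

1 cis(102°) = -0.2079 + 0.9781i


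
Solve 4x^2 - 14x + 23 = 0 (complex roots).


disc = (-14)^2 - 4*4*23 = 196 - 368 = -172
sqrt(|disc|) = sqrt(172) = 13.1149
Real part = 14/(2*4) = 1.7500
Imag part = 13.1149/(2*4) = 1.6394

1.7500 ± 1.6394i


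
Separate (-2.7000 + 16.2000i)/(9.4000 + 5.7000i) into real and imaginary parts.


Multiply by conjugate: (-2.7000 + 16.2000i)(9.4000 - 5.7000i) / (9.4^2 + 5.7^2)
Numerator real = -2.7*9.4 + 16.2*5.7 = 66.96
Numerator imag = 16.2*9.4 - (-2.7)*5.7 = 167.67
Denominator = 120.85
Re(z) = 66.96/120.85 = 0.5541
Im(z) = 167.67/120.85 = 1.3874

Re(z) = 0.5541, Im(z) = 1.3874


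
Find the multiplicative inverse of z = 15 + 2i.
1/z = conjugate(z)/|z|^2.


|z|^2 = 225+4 = 229
1/z = (15 - 2i)/229

1/z = 0.0655 - 0.0087i


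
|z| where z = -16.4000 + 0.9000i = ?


|z| = sqrt((-16.4)^2 + 0.9^2) = sqrt(268.96 + 0.81) = sqrt(269.77) = 16.4247

|z| = 16.4247


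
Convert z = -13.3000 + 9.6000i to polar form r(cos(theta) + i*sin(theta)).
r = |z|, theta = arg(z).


r = sqrt(176.89+92.16) = sqrt(269.05) = 16.4027
theta = atan2(9.6, -13.3) = 144.1781 degrees

r = 16.4027, theta = 144.1781 degrees


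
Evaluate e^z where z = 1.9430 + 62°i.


e^1.9430 = 6.9797
cos(62°) = 0.46947
sin(62°) = 0.88295
Real = 6.9797*0.46947 = 3.2768
Imag = 6.9797*0.88295 = 6.1627

3.2768 + 6.1627i


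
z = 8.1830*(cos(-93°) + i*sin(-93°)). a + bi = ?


a = 8.1830*cos(-93°) = 8.1830*(-0.05234) = -0.4283
b = 8.1830*sin(-93°) = 8.1830*(-0.99863) = -8.1718

-0.4283 - 8.1718i


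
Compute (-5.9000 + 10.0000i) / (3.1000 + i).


Conjugate of z2 = 3.1000 - i
Numerator: (-5.9000 + 10.0000i)(3.1000 - i) = -8.2900 + 36.9000i
Denominator: 3.1^2 + 1^2 = 10.61
Result = (-8.2900 + 36.9000i)/10.61

-0.7813 + 3.4779i


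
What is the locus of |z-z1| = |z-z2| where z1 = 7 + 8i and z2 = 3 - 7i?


Equal distances means the locus is the perpendicular bisector of z1 and z2.
Midpoint = ((7+3)/2, (8+(-7))/2) = (5.0000, 0.5000)

Perpendicular bisector through (5.0000, 0.5000)


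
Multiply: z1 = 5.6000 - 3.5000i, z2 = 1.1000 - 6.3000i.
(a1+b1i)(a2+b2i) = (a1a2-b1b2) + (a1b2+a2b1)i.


Real = 5.6*1.1 - (-3.5)*(-6.3) = 6.16 - 22.05 = -15.89
Imag = 5.6*(-6.3) + 1.1*(-3.5) = -35.28 - (3.85) = -39.13

-15.8900 - 39.1300i


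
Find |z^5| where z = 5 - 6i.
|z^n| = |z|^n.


|z| = sqrt(25+36) = sqrt(61) = 7.8102
|z^5| = |z|^5 = (sqrt(61))^5 = 61^2 * sqrt(61) = 3721*sqrt(61)

|z^5| = 3721*sqrt(61) ≈ 29061.9390


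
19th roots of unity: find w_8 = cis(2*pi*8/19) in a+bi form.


Angle = 360*8/19 = 151.5789°
a = cos(151.5789°) = -0.8795
b = sin(151.5789°) = 0.4759

-0.8795 + 0.4759i


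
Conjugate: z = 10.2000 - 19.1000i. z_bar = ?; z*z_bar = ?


z_bar = 10.2000 + 19.1000i
z*z_bar = 10.2^2 + (-19.1)^2 = 104.04 + 364.81 = 468.85

z_bar = 10.2000 + 19.1000i, z*z_bar = 468.85


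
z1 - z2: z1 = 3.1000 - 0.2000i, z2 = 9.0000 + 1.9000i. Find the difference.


Real: 3.1 - 9 = -5.9
Imag: -0.2 - 1.9 = -2.1

-5.9000 - 2.1000i


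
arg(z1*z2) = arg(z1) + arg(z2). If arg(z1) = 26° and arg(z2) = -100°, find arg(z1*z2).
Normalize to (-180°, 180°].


arg(z1*z2) = 26° - 100° = -74°
Normalized to (-180°, 180°]: -74°

-74°


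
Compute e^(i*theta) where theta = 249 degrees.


cos(249°) = -0.3584
sin(249°) = -0.9336

e^(i*249°) = -0.3584 - 0.9336i


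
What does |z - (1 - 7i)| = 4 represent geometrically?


|z - z0| = r is a circle with center z0 and radius r.
Center = (1, -7), radius = 4

Circle with center (1, -7) and radius 4


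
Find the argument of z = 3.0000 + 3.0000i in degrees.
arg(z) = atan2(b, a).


Re = 3, Im = 3
arg = atan2(3, 3) = 45.0000 degrees

arg(z) = 45.0000 degrees


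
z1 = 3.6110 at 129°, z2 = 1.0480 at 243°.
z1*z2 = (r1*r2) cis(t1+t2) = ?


r = 3.6110 * 1.0480 = 3.7843
theta = 129° + 243° = 372° = 12° (mod 360)

3.7843 cis(12°)


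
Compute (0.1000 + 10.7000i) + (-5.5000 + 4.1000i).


Real: 0.1 - 5.5 = -5.4
Imag: 10.7 + 4.1 = 14.8

-5.4000 + 14.8000i


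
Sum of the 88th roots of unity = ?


The sum of all 88th roots of unity is 0.
Geometric series: (1 - w^88)/(1 - w) = (1-1)/(1-w) = 0 since w^88 = 1, w ≠ 1.
Alternatively: coefficient of z^87 in z^88 - 1 is 0.

0


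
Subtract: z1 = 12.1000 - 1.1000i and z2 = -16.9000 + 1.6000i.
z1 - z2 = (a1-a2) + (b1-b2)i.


Real: 12.1 + 16.9 = 29
Imag: -1.1 - 1.6 = -2.7

29.0000 - 2.7000i


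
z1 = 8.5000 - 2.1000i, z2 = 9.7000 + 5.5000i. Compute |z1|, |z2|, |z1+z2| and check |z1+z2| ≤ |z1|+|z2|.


|z1| = sqrt(8.5^2 + (-2.1)^2) = sqrt(76.66) = 8.7556
|z2| = sqrt(9.7^2 + 5.5^2) = sqrt(124.34) = 11.1508
z1+z2 = 18.2000 + 3.4000i
|z1+z2| = sqrt(342.8) = 18.5149
|z1|+|z2| = 8.7556 + 11.1508 = 19.9064

|z1+z2| = 18.5149 ≤ |z1|+|z2| = 19.9064 (verified)


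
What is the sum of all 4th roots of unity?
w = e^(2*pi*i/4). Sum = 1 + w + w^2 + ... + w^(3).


The sum of all 4th roots of unity is 0.
Geometric series: (1 - w^4)/(1 - w) = (1-1)/(1-w) = 0 since w^4 = 1, w ≠ 1.
Alternatively: coefficient of z^3 in z^4 - 1 is 0.

0


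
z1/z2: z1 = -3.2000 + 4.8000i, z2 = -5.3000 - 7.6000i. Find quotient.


Conjugate of z2 = -5.3000 + 7.6000i
Numerator: (-3.2000 + 4.8000i)(-5.3000 + 7.6000i) = -19.5200 - 49.7600i
Denominator: (-5.3)^2 + (-7.6)^2 = 85.85
Result = (-19.5200 - 49.7600i)/85.85

-0.2274 - 0.5796i


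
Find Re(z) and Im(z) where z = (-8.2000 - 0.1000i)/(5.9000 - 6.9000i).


Multiply by conjugate: (-8.2000 - 0.1000i)(5.9000 + 6.9000i) / (5.9^2 + (-6.9)^2)
Numerator real = -8.2*5.9 - (0.1)*(-6.9) = -47.69
Numerator imag = -0.1*5.9 - (-8.2)*(-6.9) = -57.17
Denominator = 82.42
Re(z) = -47.69/82.42 = -0.5786
Im(z) = -57.17/82.42 = -0.6936

Re(z) = -0.5786, Im(z) = -0.6936


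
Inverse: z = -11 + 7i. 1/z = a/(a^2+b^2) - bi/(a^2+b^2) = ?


|z|^2 = 121+49 = 170
1/z = (-11 - 7i)/170

1/z = -0.0647 - 0.0412i


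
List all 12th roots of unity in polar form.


The 12th roots of unity are cis(360k/12°) for k=0..11
Angle step = 360/12 = 30°
Primitive root: cis(30°)
Primitive root = 0.8660 + 0.5000i

12 roots at angles: 0°, 30°, 60°, 90°, 120°, 150°, 180°, 210°, 240°, 270°, 300°, 330°


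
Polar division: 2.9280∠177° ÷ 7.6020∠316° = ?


r = 2.9280 / 7.6020 = 0.3852
theta = 177° - 316° = -139° = 221° (mod 360)

0.3852 cis(221°)


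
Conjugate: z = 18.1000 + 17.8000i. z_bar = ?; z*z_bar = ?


z_bar = 18.1000 - 17.8000i
z*z_bar = 18.1^2 + 17.8^2 = 327.61 + 316.84 = 644.45

z_bar = 18.1000 - 17.8000i, z*z_bar = 644.45


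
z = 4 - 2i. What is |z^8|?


|z| = sqrt(16+4) = sqrt(20) = 4.4721
|z^8| = |z|^8 = (sqrt(20))^8 = 20^4 = 160000

|z^8| = 160000


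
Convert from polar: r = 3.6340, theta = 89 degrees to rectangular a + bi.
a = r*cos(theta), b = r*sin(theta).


a = 3.6340*cos(89°) = 3.6340*0.01745 = 0.0634
b = 3.6340*sin(89°) = 3.6340*0.999848 = 3.6334

0.0634 + 3.6334i


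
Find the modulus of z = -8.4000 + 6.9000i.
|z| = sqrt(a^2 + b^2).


|z| = sqrt((-8.4)^2 + 6.9^2) = sqrt(70.56 + 47.61) = sqrt(118.17) = 10.8706

|z| = 10.8706


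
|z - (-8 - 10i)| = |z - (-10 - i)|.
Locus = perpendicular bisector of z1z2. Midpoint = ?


Equal distances means the locus is the perpendicular bisector of z1 and z2.
Midpoint = ((-8+(-10))/2, (-10+(-1))/2) = (-9.0000, -5.5000)

Perpendicular bisector through (-9.0000, -5.5000)


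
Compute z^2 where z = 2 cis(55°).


r^2 = 2^2 = 4
n*theta = 2*55° = 110° = 110° (mod 360)
a = 4*cos(110°) = -1.3681
b = 4*sin(110°) = 3.7588

4 cis(110°) = -1.3681 + 3.7588i


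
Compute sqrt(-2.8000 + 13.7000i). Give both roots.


|z| = sqrt(7.84+187.69) = 13.9832
sqrt((|z|+a)/2) = sqrt((13.9832+(-2.8))/2) = sqrt(5.5916) = 2.3647
sqrt((|z|-a)/2) = sqrt((13.9832-(-2.8))/2) = sqrt(8.3916) = 2.8968

±(2.3647 + 2.8968i) i.e. 2.3647 + 2.8968i and -2.3647 - 2.8968i


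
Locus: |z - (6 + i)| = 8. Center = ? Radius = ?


|z - z0| = r is a circle with center z0 and radius r.
Center = (6, 1), radius = 8

Circle with center (6, 1) and radius 8


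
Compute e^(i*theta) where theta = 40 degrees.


cos(40°) = 0.7660
sin(40°) = 0.6428

e^(i*40°) = 0.7660 + 0.6428i


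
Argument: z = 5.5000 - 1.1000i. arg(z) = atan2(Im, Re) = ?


Re = 5.5, Im = -1.1
arg = atan2(-1.1, 5.5) = -11.3099 degrees

arg(z) = -11.3099 degrees


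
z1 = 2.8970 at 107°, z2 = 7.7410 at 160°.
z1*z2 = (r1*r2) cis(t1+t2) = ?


r = 2.8970 * 7.7410 = 22.4257
theta = 107° + 160° = 267° = 267° (mod 360)

22.4257 cis(267°)


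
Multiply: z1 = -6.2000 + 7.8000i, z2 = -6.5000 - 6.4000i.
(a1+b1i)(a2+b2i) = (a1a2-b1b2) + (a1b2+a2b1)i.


Real = -6.2*(-6.5) - 7.8*(-6.4) = 40.3 - (-49.92) = 90.22
Imag = -6.2*(-6.4) - (6.5)*7.8 = 39.68 - (50.7) = -11.02

90.2200 - 11.0200i


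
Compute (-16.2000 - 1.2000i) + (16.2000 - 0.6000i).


Real: -16.2 + 16.2 = 0
Imag: -1.2 - 0.6 = -1.8

-1.8000i


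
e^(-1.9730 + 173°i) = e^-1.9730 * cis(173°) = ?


e^-1.9730 = 0.1390
cos(173°) = -0.9925
sin(173°) = 0.1219
Real = 0.1390*(-0.9925) = -0.1380
Imag = 0.1390*0.1219 = 0.0169

-0.1380 + 0.0169i


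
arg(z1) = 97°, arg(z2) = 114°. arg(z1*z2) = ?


arg(z1*z2) = 97° + 114° = 211°
Normalized to (-180°, 180°]: -149°

-149°


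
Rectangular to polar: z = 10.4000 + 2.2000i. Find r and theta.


r = sqrt(108.16+4.84) = sqrt(113) = 10.6301
theta = atan2(2.2, 10.4) = 11.9442 degrees

r = 10.6301, theta = 11.9442 degrees


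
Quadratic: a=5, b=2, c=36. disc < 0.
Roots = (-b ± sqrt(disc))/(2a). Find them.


disc = 2^2 - 4*5*36 = 4 - 720 = -716
sqrt(|disc|) = sqrt(716) = 26.7582
Real part = -2/(2*5) = -0.2000
Imag part = 26.7582/(2*5) = 2.6758

-0.2000 ± 2.6758i


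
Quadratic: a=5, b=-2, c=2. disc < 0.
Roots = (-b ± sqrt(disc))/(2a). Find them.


disc = (-2)^2 - 4*5*2 = 4 - 40 = -36
sqrt(|disc|) = sqrt(36) = 6.0000
Real part = 2/(2*5) = 0.2000
Imag part = 6.0000/(2*5) = 0.6000

0.2000 ± 0.6000i


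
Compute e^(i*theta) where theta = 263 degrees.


cos(263°) = -0.1219
sin(263°) = -0.9925

e^(i*263°) = -0.1219 - 0.9925i


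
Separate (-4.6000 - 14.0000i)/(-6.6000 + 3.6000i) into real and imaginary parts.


Multiply by conjugate: (-4.6000 - 14.0000i)(-6.6000 - 3.6000i) / ((-6.6)^2 + 3.6^2)
Numerator real = -4.6*(-6.6) - (14)*3.6 = -20.04
Numerator imag = -14*(-6.6) - (-4.6)*3.6 = 108.96
Denominator = 56.52
Re(z) = -20.04/56.52 = -0.3546
Im(z) = 108.96/56.52 = 1.9278

Re(z) = -0.3546, Im(z) = 1.9278


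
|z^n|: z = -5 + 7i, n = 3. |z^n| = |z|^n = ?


|z| = sqrt(25+49) = sqrt(74) = 8.6023
|z^3| = |z|^3 = (sqrt(74))^3 = 74*sqrt(74)

|z^3| = 74*sqrt(74) ≈ 636.5721


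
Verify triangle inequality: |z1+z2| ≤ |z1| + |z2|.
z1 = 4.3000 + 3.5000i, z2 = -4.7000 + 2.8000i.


|z1| = sqrt(4.3^2 + 3.5^2) = sqrt(30.74) = 5.5444
|z2| = sqrt((-4.7)^2 + 2.8^2) = sqrt(29.93) = 5.4708
z1+z2 = -0.4000 + 6.3000i
|z1+z2| = sqrt(39.85) = 6.3127
|z1|+|z2| = 5.5444 + 5.4708 = 11.0152

|z1+z2| = 6.3127 ≤ |z1|+|z2| = 11.0152 (verified)


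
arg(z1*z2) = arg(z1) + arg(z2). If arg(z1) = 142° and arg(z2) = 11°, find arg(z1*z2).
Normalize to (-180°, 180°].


arg(z1*z2) = 142° + 11° = 153°
Normalized to (-180°, 180°]: 153°

153°


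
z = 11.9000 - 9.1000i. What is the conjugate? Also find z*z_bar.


z_bar = 11.9000 + 9.1000i
z*z_bar = 11.9^2 + (-9.1)^2 = 141.61 + 82.81 = 224.42

z_bar = 11.9000 + 9.1000i, z*z_bar = 224.42


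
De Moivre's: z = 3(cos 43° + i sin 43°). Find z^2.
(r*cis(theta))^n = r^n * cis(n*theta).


r^2 = 3^2 = 9
n*theta = 2*43° = 86° = 86° (mod 360)
a = 9*cos(86°) = 0.6278
b = 9*sin(86°) = 8.9781

9 cis(86°) = 0.6278 + 8.9781i


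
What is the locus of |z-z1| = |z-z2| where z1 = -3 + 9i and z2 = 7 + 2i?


Equal distances means the locus is the perpendicular bisector of z1 and z2.
Midpoint = ((-3+7)/2, (9+2)/2) = (2.0000, 5.5000)

Perpendicular bisector through (2.0000, 5.5000)


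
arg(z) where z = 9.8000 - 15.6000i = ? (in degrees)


Re = 9.8, Im = -15.6
arg = atan2(-15.6, 9.8) = -57.8628 degrees

arg(z) = -57.8628 degrees


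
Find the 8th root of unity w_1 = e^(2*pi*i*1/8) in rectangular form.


Angle = 360*1/8 = 45°
a = cos(45°) = 0.7071
b = sin(45°) = 0.7071

0.7071 + 0.7071i


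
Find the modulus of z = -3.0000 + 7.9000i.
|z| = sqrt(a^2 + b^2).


|z| = sqrt((-3)^2 + 7.9^2) = sqrt(9 + 62.41) = sqrt(71.41) = 8.4504

|z| = 8.4504


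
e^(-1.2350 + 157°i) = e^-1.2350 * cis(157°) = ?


e^-1.2350 = 0.2908
cos(157°) = -0.9205
sin(157°) = 0.3907
Real = 0.2908*(-0.9205) = -0.2677
Imag = 0.2908*0.3907 = 0.1136

-0.2677 + 0.1136i


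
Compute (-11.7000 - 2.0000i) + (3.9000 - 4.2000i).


Real: -11.7 + 3.9 = -7.8
Imag: -2 - 4.2 = -6.2

-7.8000 - 6.2000i


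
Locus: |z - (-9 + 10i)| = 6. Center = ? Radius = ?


|z - z0| = r is a circle with center z0 and radius r.
Center = (-9, 10), radius = 6

Circle with center (-9, 10) and radius 6


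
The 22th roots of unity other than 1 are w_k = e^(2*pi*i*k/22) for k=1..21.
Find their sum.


With w = e^(2*pi*i/22), all 22 of the 22th roots of unity w^0 = 1, w, ..., w^(21) sum to 0: 1 + w + ... + w^(21) = (1 - w^22)/(1 - w) = 0 since w^22 = 1, w ≠ 1.
Removing the root 1: w + w^2 + ... + w^(21) = 0 - 1 = -1

Sum = -1


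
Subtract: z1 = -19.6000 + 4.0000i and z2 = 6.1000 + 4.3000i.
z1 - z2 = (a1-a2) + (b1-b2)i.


Real: -19.6 - 6.1 = -25.7
Imag: 4 - 4.3 = -0.3

-25.7000 - 0.3000i


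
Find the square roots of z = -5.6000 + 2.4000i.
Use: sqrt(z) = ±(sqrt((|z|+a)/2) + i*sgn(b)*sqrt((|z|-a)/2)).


|z| = sqrt(31.36+5.76) = 6.0926
sqrt((|z|+a)/2) = sqrt((6.0926+(-5.6))/2) = sqrt(0.2463) = 0.4963
sqrt((|z|-a)/2) = sqrt((6.0926-(-5.6))/2) = sqrt(5.8463) = 2.4179

±(0.4963 + 2.4179i) i.e. 0.4963 + 2.4179i and -0.4963 - 2.4179i


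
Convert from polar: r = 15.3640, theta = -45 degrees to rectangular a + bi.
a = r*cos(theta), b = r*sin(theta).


a = 15.3640*cos(-45°) = 15.3640*0.70711 = 10.8640
b = 15.3640*sin(-45°) = 15.3640*(-0.70711) = -10.8640

10.8640 - 10.8640i


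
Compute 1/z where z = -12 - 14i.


|z|^2 = 144+196 = 340
1/z = (-12 + 14i)/340

1/z = -0.0353 + 0.0412i


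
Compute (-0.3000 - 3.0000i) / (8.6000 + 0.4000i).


Conjugate of z2 = 8.6000 - 0.4000i
Numerator: (-0.3000 - 3.0000i)(8.6000 - 0.4000i) = -3.7800 - 25.6800i
Denominator: 8.6^2 + 0.4^2 = 74.12
Result = (-3.7800 - 25.6800i)/74.12

-0.0510 - 0.3465i


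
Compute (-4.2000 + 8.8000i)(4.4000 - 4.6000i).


Real = -4.2*4.4 - 8.8*(-4.6) = -18.48 - (-40.48) = 22
Imag = -4.2*(-4.6) + 4.4*8.8 = 19.32 + 38.72 = 58.04

22.0000 + 58.0400i


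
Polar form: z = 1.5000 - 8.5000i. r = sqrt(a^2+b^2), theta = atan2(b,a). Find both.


r = sqrt(2.25+72.25) = sqrt(74.5) = 8.6313
theta = atan2(-8.5, 1.5) = -79.9920 degrees

r = 8.6313, theta = -79.9920 degrees


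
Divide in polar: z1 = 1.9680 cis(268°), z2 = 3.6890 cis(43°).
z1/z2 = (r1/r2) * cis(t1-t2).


r = 1.9680 / 3.6890 = 0.5335
theta = 268° - 43° = 225° = 225° (mod 360)

0.5335 cis(225°)


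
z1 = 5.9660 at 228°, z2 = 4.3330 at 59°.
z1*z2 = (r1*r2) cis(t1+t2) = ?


r = 5.9660 * 4.3330 = 25.8507
theta = 228° + 59° = 287° = 287° (mod 360)

25.8507 cis(287°)


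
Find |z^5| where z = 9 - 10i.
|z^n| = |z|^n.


|z| = sqrt(81+100) = sqrt(181) = 13.4536
|z^5| = |z|^5 = (sqrt(181))^5 = 181^2 * sqrt(181) = 32761*sqrt(181)

|z^5| = 32761*sqrt(181) ≈ 440754.1774


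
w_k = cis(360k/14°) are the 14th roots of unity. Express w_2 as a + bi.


Angle = 360*2/14 = 51.4286°
a = cos(51.4286°) = 0.6235
b = sin(51.4286°) = 0.7818

0.6235 + 0.7818i


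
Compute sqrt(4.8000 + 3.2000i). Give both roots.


|z| = sqrt(23.04+10.24) = 5.7689
sqrt((|z|+a)/2) = sqrt((5.7689+4.8)/2) = sqrt(5.2844) = 2.2988
sqrt((|z|-a)/2) = sqrt((5.7689-4.8)/2) = sqrt(0.4844) = 0.6960

±(2.2988 + 0.6960i) i.e. 2.2988 + 0.6960i and -2.2988 - 0.6960i


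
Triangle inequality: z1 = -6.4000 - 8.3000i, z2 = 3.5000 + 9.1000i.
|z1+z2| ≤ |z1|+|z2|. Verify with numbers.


|z1| = sqrt((-6.4)^2 + (-8.3)^2) = sqrt(109.85) = 10.4809
|z2| = sqrt(3.5^2 + 9.1^2) = sqrt(95.06) = 9.7499
z1+z2 = -2.9000 + 0.8000i
|z1+z2| = sqrt(9.05) = 3.0083
|z1|+|z2| = 10.4809 + 9.7499 = 20.2308

|z1+z2| = 3.0083 ≤ |z1|+|z2| = 20.2308 (verified)


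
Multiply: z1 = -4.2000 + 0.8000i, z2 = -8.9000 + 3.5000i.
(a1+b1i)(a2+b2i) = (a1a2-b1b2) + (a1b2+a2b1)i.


Real = -4.2*(-8.9) - 0.8*3.5 = 37.38 - 2.8 = 34.58
Imag = -4.2*3.5 - (8.9)*0.8 = -14.7 - (7.12) = -21.82

34.5800 - 21.8200i


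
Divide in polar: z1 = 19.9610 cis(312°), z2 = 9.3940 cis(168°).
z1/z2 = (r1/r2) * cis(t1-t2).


r = 19.9610 / 9.3940 = 2.1249
theta = 312° - 168° = 144° = 144° (mod 360)

2.1249 cis(144°)


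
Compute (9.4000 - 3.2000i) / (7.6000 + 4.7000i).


Conjugate of z2 = 7.6000 - 4.7000i
Numerator: (9.4000 - 3.2000i)(7.6000 - 4.7000i) = 56.4000 - 68.5000i
Denominator: 7.6^2 + 4.7^2 = 79.85
Result = (56.4000 - 68.5000i)/79.85

0.7063 - 0.8579i


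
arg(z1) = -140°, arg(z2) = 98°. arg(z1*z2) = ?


arg(z1*z2) = -140° + 98° = -42°
Normalized to (-180°, 180°]: -42°

-42°


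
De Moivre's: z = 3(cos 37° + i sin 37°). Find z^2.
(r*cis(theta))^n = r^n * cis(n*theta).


r^2 = 3^2 = 9
n*theta = 2*37° = 74° = 74° (mod 360)
a = 9*cos(74°) = 2.4807
b = 9*sin(74°) = 8.6514

9 cis(74°) = 2.4807 + 8.6514i


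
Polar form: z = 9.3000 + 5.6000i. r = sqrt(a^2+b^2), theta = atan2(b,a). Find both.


r = sqrt(86.49+31.36) = sqrt(117.85) = 10.8559
theta = atan2(5.6, 9.3) = 31.0543 degrees

r = 10.8559, theta = 31.0543 degrees


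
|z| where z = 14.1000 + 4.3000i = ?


|z| = sqrt(14.1^2 + 4.3^2) = sqrt(198.81 + 18.49) = sqrt(217.3) = 14.7411

|z| = 14.7411


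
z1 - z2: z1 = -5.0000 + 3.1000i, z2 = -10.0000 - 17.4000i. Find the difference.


Real: -5 + 10 = 5
Imag: 3.1 + 17.4 = 20.5

5.0000 + 20.5000i


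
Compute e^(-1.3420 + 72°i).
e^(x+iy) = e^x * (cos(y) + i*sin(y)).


e^-1.3420 = 0.26132
cos(72°) = 0.30902
sin(72°) = 0.9511
Real = 0.26132*0.30902 = 0.0808
Imag = 0.26132*0.9511 = 0.2485

0.0808 + 0.2485i


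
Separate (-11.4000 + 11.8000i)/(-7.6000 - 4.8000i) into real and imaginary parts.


Multiply by conjugate: (-11.4000 + 11.8000i)(-7.6000 + 4.8000i) / ((-7.6)^2 + (-4.8)^2)
Numerator real = -11.4*(-7.6) + 11.8*(-4.8) = 30
Numerator imag = 11.8*(-7.6) - (-11.4)*(-4.8) = -144.4
Denominator = 80.8
Re(z) = 30/80.8 = 0.3713
Im(z) = -144.4/80.8 = -1.7871

Re(z) = 0.3713, Im(z) = -1.7871


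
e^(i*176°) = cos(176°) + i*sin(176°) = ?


cos(176°) = -0.9976
sin(176°) = 0.0698

e^(i*176°) = -0.9976 + 0.0698i


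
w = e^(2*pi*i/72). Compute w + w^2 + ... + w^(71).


With w = e^(2*pi*i/72), all 72 of the 72th roots of unity w^0 = 1, w, ..., w^(71) sum to 0: 1 + w + ... + w^(71) = (1 - w^72)/(1 - w) = 0 since w^72 = 1, w ≠ 1.
Removing the root 1: w + w^2 + ... + w^(71) = 0 - 1 = -1

Sum = -1


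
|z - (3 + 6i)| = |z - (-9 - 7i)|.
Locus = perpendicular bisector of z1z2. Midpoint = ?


Equal distances means the locus is the perpendicular bisector of z1 and z2.
Midpoint = ((3+(-9))/2, (6+(-7))/2) = (-3.0000, -0.5000)

Perpendicular bisector through (-3.0000, -0.5000)


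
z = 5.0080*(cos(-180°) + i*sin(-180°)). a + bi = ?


a = 5.0080*cos(-180°) = 5.0080*(-1) = -5.0080
b = 5.0080*sin(-180°) = 5.0080*0 = 0

-5.0080 + 0i


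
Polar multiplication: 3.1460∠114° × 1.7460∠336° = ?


r = 3.1460 * 1.7460 = 5.4929
theta = 114° + 336° = 450° = 90° (mod 360)

5.4929 cis(90°)


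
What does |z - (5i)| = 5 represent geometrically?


|z - z0| = r is a circle with center z0 and radius r.
Center = (0, 5), radius = 5

Circle with center (0, 5) and radius 5


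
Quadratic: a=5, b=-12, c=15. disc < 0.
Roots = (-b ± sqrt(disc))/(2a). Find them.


disc = (-12)^2 - 4*5*15 = 144 - 300 = -156
sqrt(|disc|) = sqrt(156) = 12.4900
Real part = 12/(2*5) = 1.2000
Imag part = 12.4900/(2*5) = 1.2490

1.2000 ± 1.2490i


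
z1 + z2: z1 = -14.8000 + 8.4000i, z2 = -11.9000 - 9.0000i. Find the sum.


Real: -14.8 - 11.9 = -26.7
Imag: 8.4 - 9 = -0.6

-26.7000 - 0.6000i


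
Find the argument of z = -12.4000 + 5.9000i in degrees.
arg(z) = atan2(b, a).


Re = -12.4, Im = 5.9
arg = atan2(5.9, -12.4) = 154.5546 degrees

arg(z) = 154.5546 degrees


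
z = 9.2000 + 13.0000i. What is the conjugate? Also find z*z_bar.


z_bar = 9.2000 - 13.0000i
z*z_bar = 9.2^2 + 13^2 = 84.64 + 169 = 253.64

z_bar = 9.2000 - 13.0000i, z*z_bar = 253.64


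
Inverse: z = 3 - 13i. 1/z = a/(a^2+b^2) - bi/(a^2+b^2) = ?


|z|^2 = 9+169 = 178
1/z = (3 + 13i)/178

1/z = 0.0169 + 0.0730i


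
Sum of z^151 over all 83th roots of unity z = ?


The roots are w_k = w^k with w = e^(2*pi*i/83), and (w^k)^151 = (w^151)^k.
So S = 1 + u + u^2 + ... + u^(82) with u = w^151.
151 = 1*83 + 68, so 151 is not a multiple of 83: u = (w^83)^1 * w^68 = w^68 ≠ 1 (w is a primitive 83th root), while u^83 = (w^83)^151 = 1.
Geometric series: S = (1 - u^83)/(1 - u) = (1 - 1)/(1 - u) = 0

S = 0


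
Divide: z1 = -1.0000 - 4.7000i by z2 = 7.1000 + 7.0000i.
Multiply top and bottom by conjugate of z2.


Conjugate of z2 = 7.1000 - 7.0000i
Numerator: (-1.0000 - 4.7000i)(7.1000 - 7.0000i) = -40.0000 - 26.3700i
Denominator: 7.1^2 + 7^2 = 99.41
Result = (-40.0000 - 26.3700i)/99.41

-0.4024 - 0.2653i


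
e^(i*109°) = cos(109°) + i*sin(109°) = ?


cos(109°) = -0.3256
sin(109°) = 0.9455

e^(i*109°) = -0.3256 + 0.9455i


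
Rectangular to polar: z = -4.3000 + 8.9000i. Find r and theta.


r = sqrt(18.49+79.21) = sqrt(97.7) = 9.8843
theta = atan2(8.9, -4.3) = 115.7873 degrees

r = 9.8843, theta = 115.7873 degrees


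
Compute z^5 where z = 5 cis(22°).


r^5 = 5^5 = 3125
n*theta = 5*22° = 110° = 110° (mod 360)
a = 3125*cos(110°) = -1068.8129
b = 3125*sin(110°) = 2936.5394

3125 cis(110°) = -1068.8129 + 2936.5394i


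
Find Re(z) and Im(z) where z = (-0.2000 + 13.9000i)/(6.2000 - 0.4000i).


Multiply by conjugate: (-0.2000 + 13.9000i)(6.2000 + 0.4000i) / (6.2^2 + (-0.4)^2)
Numerator real = -0.2*6.2 + 13.9*(-0.4) = -6.8
Numerator imag = 13.9*6.2 - (-0.2)*(-0.4) = 86.1
Denominator = 38.6
Re(z) = -6.8/38.6 = -0.1762
Im(z) = 86.1/38.6 = 2.2306

Re(z) = -0.1762, Im(z) = 2.2306


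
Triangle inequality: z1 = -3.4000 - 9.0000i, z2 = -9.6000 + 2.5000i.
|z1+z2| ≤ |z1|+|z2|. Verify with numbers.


|z1| = sqrt((-3.4)^2 + (-9)^2) = sqrt(92.56) = 9.6208
|z2| = sqrt((-9.6)^2 + 2.5^2) = sqrt(98.41) = 9.9202
z1+z2 = -13.0000 - 6.5000i
|z1+z2| = sqrt(211.25) = 14.5344
|z1|+|z2| = 9.6208 + 9.9202 = 19.5410

|z1+z2| = 14.5344 ≤ |z1|+|z2| = 19.5410 (verified)


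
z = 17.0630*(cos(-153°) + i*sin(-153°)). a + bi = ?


a = 17.0630*cos(-153°) = 17.0630*(-0.8910065) = -15.2032
b = 17.0630*sin(-153°) = 17.0630*(-0.45399) = -7.7464

-15.2032 - 7.7464i


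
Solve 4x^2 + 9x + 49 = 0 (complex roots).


disc = 9^2 - 4*4*49 = 81 - 784 = -703
sqrt(|disc|) = sqrt(703) = 26.5141
Real part = -9/(2*4) = -1.1250
Imag part = 26.5141/(2*4) = 3.3143

-1.1250 ± 3.3143i


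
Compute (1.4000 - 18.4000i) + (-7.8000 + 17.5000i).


Real: 1.4 - 7.8 = -6.4
Imag: -18.4 + 17.5 = -0.9

-6.4000 - 0.9000i


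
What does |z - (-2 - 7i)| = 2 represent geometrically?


|z - z0| = r is a circle with center z0 and radius r.
Center = (-2, -7), radius = 2

Circle with center (-2, -7) and radius 2


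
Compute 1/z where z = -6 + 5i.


|z|^2 = 36+25 = 61
1/z = (-6 - 5i)/61

1/z = -0.0984 - 0.0820i


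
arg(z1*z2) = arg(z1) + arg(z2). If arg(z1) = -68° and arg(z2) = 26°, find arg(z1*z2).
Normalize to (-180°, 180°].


arg(z1*z2) = -68° + 26° = -42°
Normalized to (-180°, 180°]: -42°

-42°


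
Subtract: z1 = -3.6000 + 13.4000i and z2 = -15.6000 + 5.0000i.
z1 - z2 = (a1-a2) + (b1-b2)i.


Real: -3.6 + 15.6 = 12
Imag: 13.4 - 5 = 8.4

12.0000 + 8.4000i


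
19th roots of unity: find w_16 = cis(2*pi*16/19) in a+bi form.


Angle = 360*16/19 = 303.1579°
a = cos(303.1579°) = 0.5469
b = sin(303.1579°) = -0.8372

0.5469 - 0.8372i


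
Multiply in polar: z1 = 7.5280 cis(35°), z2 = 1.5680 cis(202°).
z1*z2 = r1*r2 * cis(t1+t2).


r = 7.5280 * 1.5680 = 11.8039
theta = 35° + 202° = 237° = 237° (mod 360)

11.8039 cis(237°)
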